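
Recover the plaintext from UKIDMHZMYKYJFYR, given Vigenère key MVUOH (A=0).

IPOPFVESKDMOLKK

Repeat the key across the ciphertext: MVUOHMVUOHMVUOH
U(20)−M(12): 8 → I
K(10)−V(21): -11≡15 → P
I(8)−U(20): -12≡14 → O
D(3)−O(14): -11≡15 → P
M(12)−H(7): 5 → F
H(7)−M(12): -5≡21 → V
Z(25)−V(21): 4 → E
M(12)−U(20): -8≡18 → S
Y(24)−O(14): 10 → K
K(10)−H(7): 3 → D
Y(24)−M(12): 12 → M
J(9)−V(21): -12≡14 → O
F(5)−U(20): -15≡11 → L
Y(24)−O(14): 10 → K
R(17)−H(7): 10 → K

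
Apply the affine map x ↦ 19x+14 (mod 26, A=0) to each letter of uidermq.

u(20): 19·20+14=394≡4 → e
i(8): 19·8+14=166≡10 → k
d(3): 19·3+14=71≡19 → t
e(4): 19·4+14=90≡12 → m
r(17): 19·17+14=337≡25 → z
m(12): 19·12+14=242≡8 → i
q(16): 19·16+14=318≡6 → g

ektmzig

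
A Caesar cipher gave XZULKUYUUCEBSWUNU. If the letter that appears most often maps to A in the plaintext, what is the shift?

20

The most frequent ciphertext letter is U (appears 6 times).
U is position 20; A is position 0.
Shift = 20.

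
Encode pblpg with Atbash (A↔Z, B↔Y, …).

kyokt

p(15) → k(10)
b(1) → y(24)
l(11) → o(14)
p(15) → k(10)
g(6) → t(19)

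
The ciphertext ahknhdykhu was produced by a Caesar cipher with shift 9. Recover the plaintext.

a(0): 0−9=-9≡17 → r
h(7): 7−9=-2≡24 → y
k(10): 10−9=1 → b
n(13): 13−9=4 → e
h(7): 7−9=-2≡24 → y
d(3): 3−9=-6≡20 → u
y(24): 24−9=15 → p
k(10): 10−9=1 → b
h(7): 7−9=-2≡24 → y
u(20): 20−9=11 → l

rybeyupbyl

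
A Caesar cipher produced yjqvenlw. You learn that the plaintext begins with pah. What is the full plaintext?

pahmvecn

From the crib: y(24)−p(15)=9, so the shift is 9.
Subtract 9 from each ciphertext letter:
y(24): 24−9=15 → p
j(9): 9−9=0 → a
q(16): 16−9=7 → h
v(21): 21−9=12 → m
e(4): 4−9=-5≡21 → v
n(13): 13−9=4 → e
l(11): 11−9=2 → c
w(22): 22−9=13 → n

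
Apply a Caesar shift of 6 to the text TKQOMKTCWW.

T(19): 19+6=25 → Z
K(10): 10+6=16 → Q
Q(16): 16+6=22 → W
O(14): 14+6=20 → U
M(12): 12+6=18 → S
K(10): 10+6=16 → Q
T(19): 19+6=25 → Z
C(2): 2+6=8 → I
W(22): 22+6=28≡2 → C
W(22): 22+6=28≡2 → C

ZQWUSQZICC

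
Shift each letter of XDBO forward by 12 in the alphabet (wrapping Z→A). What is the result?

X(23): 23+12=35≡9 → J
D(3): 3+12=15 → P
B(1): 1+12=13 → N
O(14): 14+12=26≡0 → A

JPNA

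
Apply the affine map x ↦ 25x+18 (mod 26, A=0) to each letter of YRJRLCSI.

Y(24): 25·24+18=618≡20 → U
R(17): 25·17+18=443≡1 → B
J(9): 25·9+18=243≡9 → J
R(17): 25·17+18=443≡1 → B
L(11): 25·11+18=293≡7 → H
C(2): 25·2+18=68≡16 → Q
S(18): 25·18+18=468≡0 → A
I(8): 25·8+18=218≡10 → K

UBJBHQAK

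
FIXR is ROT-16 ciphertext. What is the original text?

PSHB

F(5): 5−16=-11≡15 → P
I(8): 8−16=-8≡18 → S
X(23): 23−16=7 → H
R(17): 17−16=1 → B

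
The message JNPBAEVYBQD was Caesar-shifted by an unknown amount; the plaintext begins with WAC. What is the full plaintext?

From the crib: J(9)−W(22)=-13≡13, so the shift is 13.
Subtract 13 from each ciphertext letter:
J(9): 9−13=-4≡22 → W
N(13): 13−13=0 → A
P(15): 15−13=2 → C
B(1): 1−13=-12≡14 → O
A(0): 0−13=-13≡13 → N
E(4): 4−13=-9≡17 → R
V(21): 21−13=8 → I
Y(24): 24−13=11 → L
B(1): 1−13=-12≡14 → O
Q(16): 16−13=3 → D
D(3): 3−13=-10≡16 → Q

WACONRILODQ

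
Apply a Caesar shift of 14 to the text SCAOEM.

S(18): 18+14=32≡6 → G
C(2): 2+14=16 → Q
A(0): 0+14=14 → O
O(14): 14+14=28≡2 → C
E(4): 4+14=18 → S
M(12): 12+14=26≡0 → A

GQOCSA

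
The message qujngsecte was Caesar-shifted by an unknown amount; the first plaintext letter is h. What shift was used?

From the crib: q(16)−h(7)=9, so the shift is 9.

9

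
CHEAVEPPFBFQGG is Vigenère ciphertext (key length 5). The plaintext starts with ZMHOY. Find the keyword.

DVXMX

Subtract each crib letter from the matching ciphertext letter (mod 26):
C(2)−Z(25)=-23≡3 → D
H(7)−M(12)=-5≡21 → V
E(4)−H(7)=-3≡23 → X
A(0)−O(14)=-14≡12 → M
V(21)−Y(24)=-3≡23 → X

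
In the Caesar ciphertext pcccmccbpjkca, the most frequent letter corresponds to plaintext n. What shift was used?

The most frequent ciphertext letter is c (appears 6 times).
c is position 2; n is position 13.
Shift = -11≡15.

15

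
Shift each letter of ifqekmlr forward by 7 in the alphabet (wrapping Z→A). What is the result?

i(8): 8+7=15 → p
f(5): 5+7=12 → m
q(16): 16+7=23 → x
e(4): 4+7=11 → l
k(10): 10+7=17 → r
m(12): 12+7=19 → t
l(11): 11+7=18 → s
r(17): 17+7=24 → y

pmxlrtsy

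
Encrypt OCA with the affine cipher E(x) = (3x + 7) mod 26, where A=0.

XNH

O(14): 3·14+7=49≡23 → X
C(2): 3·2+7=13 → N
A(0): 3·0+7=7 → H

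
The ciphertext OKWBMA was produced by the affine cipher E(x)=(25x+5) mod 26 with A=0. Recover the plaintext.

The inverse of 25 mod 26 is 25, since 25·25=625≡1. Apply D(y)=25·(y−5) mod 26:
O(14): 25·(14−5)=225≡17 → R
K(10): 25·(10−5)=125≡21 → V
W(22): 25·(22−5)=425≡9 → J
B(1): 25·(1−5)=-100≡4 → E
M(12): 25·(12−5)=175≡19 → T
A(0): 25·(0−5)=-125≡5 → F

RVJETF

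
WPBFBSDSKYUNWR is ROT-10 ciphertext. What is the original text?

W(22): 22−10=12 → M
P(15): 15−10=5 → F
B(1): 1−10=-9≡17 → R
F(5): 5−10=-5≡21 → V
B(1): 1−10=-9≡17 → R
S(18): 18−10=8 → I
D(3): 3−10=-7≡19 → T
S(18): 18−10=8 → I
K(10): 10−10=0 → A
Y(24): 24−10=14 → O
U(20): 20−10=10 → K
N(13): 13−10=3 → D
W(22): 22−10=12 → M
R(17): 17−10=7 → H

MFRVRITIAOKDMH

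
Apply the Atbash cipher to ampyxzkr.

znkbcapi

a(0) → z(25)
m(12) → n(13)
p(15) → k(10)
y(24) → b(1)
x(23) → c(2)
z(25) → a(0)
k(10) → p(15)
r(17) → i(8)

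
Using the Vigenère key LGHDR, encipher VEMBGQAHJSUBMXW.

Repeat the key across the message: LGHDRLGHDRLGHDR
V(21)+L(11): 32≡6 → G
E(4)+G(6): 10 → K
M(12)+H(7): 19 → T
B(1)+D(3): 4 → E
G(6)+R(17): 23 → X
Q(16)+L(11): 27≡1 → B
A(0)+G(6): 6 → G
H(7)+H(7): 14 → O
J(9)+D(3): 12 → M
S(18)+R(17): 35≡9 → J
U(20)+L(11): 31≡5 → F
B(1)+G(6): 7 → H
M(12)+H(7): 19 → T
X(23)+D(3): 26≡0 → A
W(22)+R(17): 39≡13 → N

GKTEXBGOMJFHTAN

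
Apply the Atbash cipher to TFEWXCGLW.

GUVDCXTOD

T(19) → G(6)
F(5) → U(20)
E(4) → V(21)
W(22) → D(3)
X(23) → C(2)
C(2) → X(23)
G(6) → T(19)
L(11) → O(14)
W(22) → D(3)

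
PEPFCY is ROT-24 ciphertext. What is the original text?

P(15): 15−24=-9≡17 → R
E(4): 4−24=-20≡6 → G
P(15): 15−24=-9≡17 → R
F(5): 5−24=-19≡7 → H
C(2): 2−24=-22≡4 → E
Y(24): 24−24=0 → A

RGRHEA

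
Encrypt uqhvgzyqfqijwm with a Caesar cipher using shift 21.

plcqbutlalderh

u(20): 20+21=41≡15 → p
q(16): 16+21=37≡11 → l
h(7): 7+21=28≡2 → c
v(21): 21+21=42≡16 → q
g(6): 6+21=27≡1 → b
z(25): 25+21=46≡20 → u
y(24): 24+21=45≡19 → t
q(16): 16+21=37≡11 → l
f(5): 5+21=26≡0 → a
q(16): 16+21=37≡11 → l
i(8): 8+21=29≡3 → d
j(9): 9+21=30≡4 → e
w(22): 22+21=43≡17 → r
m(12): 12+21=33≡7 → h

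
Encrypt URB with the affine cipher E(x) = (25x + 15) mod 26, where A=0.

VYO

U(20): 25·20+15=515≡21 → V
R(17): 25·17+15=440≡24 → Y
B(1): 25·1+15=40≡14 → O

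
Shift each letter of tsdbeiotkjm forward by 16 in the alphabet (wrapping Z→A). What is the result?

jitruyejazc

t(19): 19+16=35≡9 → j
s(18): 18+16=34≡8 → i
d(3): 3+16=19 → t
b(1): 1+16=17 → r
e(4): 4+16=20 → u
i(8): 8+16=24 → y
o(14): 14+16=30≡4 → e
t(19): 19+16=35≡9 → j
k(10): 10+16=26≡0 → a
j(9): 9+16=25 → z
m(12): 12+16=28≡2 → c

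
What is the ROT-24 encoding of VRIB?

V(21): 21+24=45≡19 → T
R(17): 17+24=41≡15 → P
I(8): 8+24=32≡6 → G
B(1): 1+24=25 → Z

TPGZ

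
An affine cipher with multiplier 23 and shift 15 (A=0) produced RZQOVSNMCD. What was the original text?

IORJYZSBNE

The inverse of 23 mod 26 is 17, since 23·17=391≡1. Apply D(y)=17·(y−15) mod 26:
R(17): 17·(17−15)=34≡8 → I
Z(25): 17·(25−15)=170≡14 → O
Q(16): 17·(16−15)=17 → R
O(14): 17·(14−15)=-17≡9 → J
V(21): 17·(21−15)=102≡24 → Y
S(18): 17·(18−15)=51≡25 → Z
N(13): 17·(13−15)=-34≡18 → S
M(12): 17·(12−15)=-51≡1 → B
C(2): 17·(2−15)=-221≡13 → N
D(3): 17·(3−15)=-204≡4 → E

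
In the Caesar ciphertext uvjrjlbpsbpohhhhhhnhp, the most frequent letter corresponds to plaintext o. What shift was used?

19

The most frequent ciphertext letter is h (appears 7 times).
h is position 7; o is position 14.
Shift = -7≡19.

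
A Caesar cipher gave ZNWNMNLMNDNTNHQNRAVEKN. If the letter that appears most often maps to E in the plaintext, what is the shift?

The most frequent ciphertext letter is N (appears 8 times).
N is position 13; E is position 4.
Shift = 9.

9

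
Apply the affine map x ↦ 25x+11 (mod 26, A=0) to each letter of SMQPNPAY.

S(18): 25·18+11=461≡19 → T
M(12): 25·12+11=311≡25 → Z
Q(16): 25·16+11=411≡21 → V
P(15): 25·15+11=386≡22 → W
N(13): 25·13+11=336≡24 → Y
P(15): 25·15+11=386≡22 → W
A(0): 25·0+11=11 → L
Y(24): 25·24+11=611≡13 → N

TZVWYWLN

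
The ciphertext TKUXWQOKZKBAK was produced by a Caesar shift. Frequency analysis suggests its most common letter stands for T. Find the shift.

The most frequent ciphertext letter is K (appears 4 times).
K is position 10; T is position 19.
Shift = -9≡17.

17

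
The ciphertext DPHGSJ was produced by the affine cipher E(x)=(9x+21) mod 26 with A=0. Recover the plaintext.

YIKHRQ

The inverse of 9 mod 26 is 3, since 9·3=27≡1. Apply D(y)=3·(y−21) mod 26:
D(3): 3·(3−21)=-54≡24 → Y
P(15): 3·(15−21)=-18≡8 → I
H(7): 3·(7−21)=-42≡10 → K
G(6): 3·(6−21)=-45≡7 → H
S(18): 3·(18−21)=-9≡17 → R
J(9): 3·(9−21)=-36≡16 → Q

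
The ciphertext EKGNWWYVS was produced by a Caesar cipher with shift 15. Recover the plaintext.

E(4): 4−15=-11≡15 → P
K(10): 10−15=-5≡21 → V
G(6): 6−15=-9≡17 → R
N(13): 13−15=-2≡24 → Y
W(22): 22−15=7 → H
W(22): 22−15=7 → H
Y(24): 24−15=9 → J
V(21): 21−15=6 → G
S(18): 18−15=3 → D

PVRYHHJGD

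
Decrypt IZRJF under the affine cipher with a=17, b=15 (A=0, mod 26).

VWUSE

The inverse of 17 mod 26 is 23, since 17·23=391≡1. Apply D(y)=23·(y−15) mod 26:
I(8): 23·(8−15)=-161≡21 → V
Z(25): 23·(25−15)=230≡22 → W
R(17): 23·(17−15)=46≡20 → U
J(9): 23·(9−15)=-138≡18 → S
F(5): 23·(5−15)=-230≡4 → E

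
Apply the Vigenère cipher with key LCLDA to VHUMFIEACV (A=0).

GJFPFTGLFV

Repeat the key across the message: LCLDALCLDA
V(21)+L(11): 32≡6 → G
H(7)+C(2): 9 → J
U(20)+L(11): 31≡5 → F
M(12)+D(3): 15 → P
F(5)+A(0): 5 → F
I(8)+L(11): 19 → T
E(4)+C(2): 6 → G
A(0)+L(11): 11 → L
C(2)+D(3): 5 → F
V(21)+A(0): 21 → V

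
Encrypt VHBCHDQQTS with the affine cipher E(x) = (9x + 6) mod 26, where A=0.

NRPYRHUUVM

V(21): 9·21+6=195≡13 → N
H(7): 9·7+6=69≡17 → R
B(1): 9·1+6=15 → P
C(2): 9·2+6=24 → Y
H(7): 9·7+6=69≡17 → R
D(3): 9·3+6=33≡7 → H
Q(16): 9·16+6=150≡20 → U
Q(16): 9·16+6=150≡20 → U
T(19): 9·19+6=177≡21 → V
S(18): 9·18+6=168≡12 → M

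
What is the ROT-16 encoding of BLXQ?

B(1): 1+16=17 → R
L(11): 11+16=27≡1 → B
X(23): 23+16=39≡13 → N
Q(16): 16+16=32≡6 → G

RBNG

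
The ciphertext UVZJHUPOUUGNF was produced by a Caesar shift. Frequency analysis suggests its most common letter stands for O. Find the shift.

6

The most frequent ciphertext letter is U (appears 4 times).
U is position 20; O is position 14.
Shift = 6.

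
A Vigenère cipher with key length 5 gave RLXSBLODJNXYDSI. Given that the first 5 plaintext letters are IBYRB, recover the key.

JKZBA

Subtract each crib letter from the matching ciphertext letter (mod 26):
R(17)−I(8)=9 → J
L(11)−B(1)=10 → K
X(23)−Y(24)=-1≡25 → Z
S(18)−R(17)=1 → B
B(1)−B(1)=0 → A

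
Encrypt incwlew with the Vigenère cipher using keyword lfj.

Repeat the key across the message: lfjlfjl
i(8)+l(11): 19 → t
n(13)+f(5): 18 → s
c(2)+j(9): 11 → l
w(22)+l(11): 33≡7 → h
l(11)+f(5): 16 → q
e(4)+j(9): 13 → n
w(22)+l(11): 33≡7 → h

tslhqnh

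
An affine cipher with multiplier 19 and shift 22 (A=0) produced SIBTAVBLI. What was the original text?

The inverse of 19 mod 26 is 11, since 19·11=209≡1. Apply D(y)=11·(y−22) mod 26:
S(18): 11·(18−22)=-44≡8 → I
I(8): 11·(8−22)=-154≡2 → C
B(1): 11·(1−22)=-231≡3 → D
T(19): 11·(19−22)=-33≡19 → T
A(0): 11·(0−22)=-242≡18 → S
V(21): 11·(21−22)=-11≡15 → P
B(1): 11·(1−22)=-231≡3 → D
L(11): 11·(11−22)=-121≡9 → J
I(8): 11·(8−22)=-154≡2 → C

ICDTSPDJC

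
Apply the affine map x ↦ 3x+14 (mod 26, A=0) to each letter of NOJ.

BEP

N(13): 3·13+14=53≡1 → B
O(14): 3·14+14=56≡4 → E
J(9): 3·9+14=41≡15 → P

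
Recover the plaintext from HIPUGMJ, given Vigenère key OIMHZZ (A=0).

TADNHNV

Repeat the key across the ciphertext: OIMHZZO
H(7)−O(14): -7≡19 → T
I(8)−I(8): 0 → A
P(15)−M(12): 3 → D
U(20)−H(7): 13 → N
G(6)−Z(25): -19≡7 → H
M(12)−Z(25): -13≡13 → N
J(9)−O(14): -5≡21 → V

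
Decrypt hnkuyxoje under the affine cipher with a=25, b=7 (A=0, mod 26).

auxnjktyd

The inverse of 25 mod 26 is 25, since 25·25=625≡1. Apply D(y)=25·(y−7) mod 26:
h(7): 25·(7−7)=0 → a
n(13): 25·(13−7)=150≡20 → u
k(10): 25·(10−7)=75≡23 → x
u(20): 25·(20−7)=325≡13 → n
y(24): 25·(24−7)=425≡9 → j
x(23): 25·(23−7)=400≡10 → k
o(14): 25·(14−7)=175≡19 → t
j(9): 25·(9−7)=50≡24 → y
e(4): 25·(4−7)=-75≡3 → d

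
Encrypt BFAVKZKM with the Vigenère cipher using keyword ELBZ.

Repeat the key across the message: ELBZELBZ
B(1)+E(4): 5 → F
F(5)+L(11): 16 → Q
A(0)+B(1): 1 → B
V(21)+Z(25): 46≡20 → U
K(10)+E(4): 14 → O
Z(25)+L(11): 36≡10 → K
K(10)+B(1): 11 → L
M(12)+Z(25): 37≡11 → L

FQBUOKLL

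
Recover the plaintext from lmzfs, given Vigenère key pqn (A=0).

Repeat the key across the ciphertext: pqnpq
l(11)−p(15): -4≡22 → w
m(12)−q(16): -4≡22 → w
z(25)−n(13): 12 → m
f(5)−p(15): -10≡16 → q
s(18)−q(16): 2 → c

wwmqc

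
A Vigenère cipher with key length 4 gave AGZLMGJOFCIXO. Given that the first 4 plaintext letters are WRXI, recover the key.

Subtract each crib letter from the matching ciphertext letter (mod 26):
A(0)−W(22)=-22≡4 → E
G(6)−R(17)=-11≡15 → P
Z(25)−X(23)=2 → C
L(11)−I(8)=3 → D

EPCD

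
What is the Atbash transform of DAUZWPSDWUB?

D(3) → W(22)
A(0) → Z(25)
U(20) → F(5)
Z(25) → A(0)
W(22) → D(3)
P(15) → K(10)
S(18) → H(7)
D(3) → W(22)
W(22) → D(3)
U(20) → F(5)
B(1) → Y(24)

WZFADKHWDFY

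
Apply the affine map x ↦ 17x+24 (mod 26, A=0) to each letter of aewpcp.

yoitgt

a(0): 17·0+24=24 → y
e(4): 17·4+24=92≡14 → o
w(22): 17·22+24=398≡8 → i
p(15): 17·15+24=279≡19 → t
c(2): 17·2+24=58≡6 → g
p(15): 17·15+24=279≡19 → t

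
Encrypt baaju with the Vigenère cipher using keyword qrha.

rrhjk

Repeat the key across the message: qrhaq
b(1)+q(16): 17 → r
a(0)+r(17): 17 → r
a(0)+h(7): 7 → h
j(9)+a(0): 9 → j
u(20)+q(16): 36≡10 → k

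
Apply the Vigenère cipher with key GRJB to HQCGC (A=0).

Repeat the key across the message: GRJBG
H(7)+G(6): 13 → N
Q(16)+R(17): 33≡7 → H
C(2)+J(9): 11 → L
G(6)+B(1): 7 → H
C(2)+G(6): 8 → I

NHLHI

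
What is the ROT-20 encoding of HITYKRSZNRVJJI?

BCNSELMTHLPDDC

H(7): 7+20=27≡1 → B
I(8): 8+20=28≡2 → C
T(19): 19+20=39≡13 → N
Y(24): 24+20=44≡18 → S
K(10): 10+20=30≡4 → E
R(17): 17+20=37≡11 → L
S(18): 18+20=38≡12 → M
Z(25): 25+20=45≡19 → T
N(13): 13+20=33≡7 → H
R(17): 17+20=37≡11 → L
V(21): 21+20=41≡15 → P
J(9): 9+20=29≡3 → D
J(9): 9+20=29≡3 → D
I(8): 8+20=28≡2 → C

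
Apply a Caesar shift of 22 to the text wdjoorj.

w(22): 22+22=44≡18 → s
d(3): 3+22=25 → z
j(9): 9+22=31≡5 → f
o(14): 14+22=36≡10 → k
o(14): 14+22=36≡10 → k
r(17): 17+22=39≡13 → n
j(9): 9+22=31≡5 → f

szfkknf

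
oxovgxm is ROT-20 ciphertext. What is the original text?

udubmds

o(14): 14−20=-6≡20 → u
x(23): 23−20=3 → d
o(14): 14−20=-6≡20 → u
v(21): 21−20=1 → b
g(6): 6−20=-14≡12 → m
x(23): 23−20=3 → d
m(12): 12−20=-8≡18 → s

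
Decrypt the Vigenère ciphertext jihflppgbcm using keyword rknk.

Repeat the key across the ciphertext: rknkrknkrkn
j(9)−r(17): -8≡18 → s
i(8)−k(10): -2≡24 → y
h(7)−n(13): -6≡20 → u
f(5)−k(10): -5≡21 → v
l(11)−r(17): -6≡20 → u
p(15)−k(10): 5 → f
p(15)−n(13): 2 → c
g(6)−k(10): -4≡22 → w
b(1)−r(17): -16≡10 → k
c(2)−k(10): -8≡18 → s
m(12)−n(13): -1≡25 → z

syuvufcwksz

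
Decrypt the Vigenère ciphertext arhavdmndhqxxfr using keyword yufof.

Repeat the key across the ciphertext: yufofyufofyufof
a(0)−y(24): -24≡2 → c
r(17)−u(20): -3≡23 → x
h(7)−f(5): 2 → c
a(0)−o(14): -14≡12 → m
v(21)−f(5): 16 → q
d(3)−y(24): -21≡5 → f
m(12)−u(20): -8≡18 → s
n(13)−f(5): 8 → i
d(3)−o(14): -11≡15 → p
h(7)−f(5): 2 → c
q(16)−y(24): -8≡18 → s
x(23)−u(20): 3 → d
x(23)−f(5): 18 → s
f(5)−o(14): -9≡17 → r
r(17)−f(5): 12 → m

cxcmqfsipcsdsrm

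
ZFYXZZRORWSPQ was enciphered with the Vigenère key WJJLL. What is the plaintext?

Repeat the key across the ciphertext: WJJLLWJJLLWJJ
Z(25)−W(22): 3 → D
F(5)−J(9): -4≡22 → W
Y(24)−J(9): 15 → P
X(23)−L(11): 12 → M
Z(25)−L(11): 14 → O
Z(25)−W(22): 3 → D
R(17)−J(9): 8 → I
O(14)−J(9): 5 → F
R(17)−L(11): 6 → G
W(22)−L(11): 11 → L
S(18)−W(22): -4≡22 → W
P(15)−J(9): 6 → G
Q(16)−J(9): 7 → H

DWPMODIFGLWGH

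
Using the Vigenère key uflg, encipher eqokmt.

yvzqgy

Repeat the key across the message: uflguf
e(4)+u(20): 24 → y
q(16)+f(5): 21 → v
o(14)+l(11): 25 → z
k(10)+g(6): 16 → q
m(12)+u(20): 32≡6 → g
t(19)+f(5): 24 → y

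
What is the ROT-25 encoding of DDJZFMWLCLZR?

CCIYELVKBKYQ

D(3): 3+25=28≡2 → C
D(3): 3+25=28≡2 → C
J(9): 9+25=34≡8 → I
Z(25): 25+25=50≡24 → Y
F(5): 5+25=30≡4 → E
M(12): 12+25=37≡11 → L
W(22): 22+25=47≡21 → V
L(11): 11+25=36≡10 → K
C(2): 2+25=27≡1 → B
L(11): 11+25=36≡10 → K
Z(25): 25+25=50≡24 → Y
R(17): 17+25=42≡16 → Q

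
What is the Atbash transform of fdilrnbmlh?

f(5) → u(20)
d(3) → w(22)
i(8) → r(17)
l(11) → o(14)
r(17) → i(8)
n(13) → m(12)
b(1) → y(24)
m(12) → n(13)
l(11) → o(14)
h(7) → s(18)

uwroimynos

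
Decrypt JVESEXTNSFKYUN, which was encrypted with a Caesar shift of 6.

J(9): 9−6=3 → D
V(21): 21−6=15 → P
E(4): 4−6=-2≡24 → Y
S(18): 18−6=12 → M
E(4): 4−6=-2≡24 → Y
X(23): 23−6=17 → R
T(19): 19−6=13 → N
N(13): 13−6=7 → H
S(18): 18−6=12 → M
F(5): 5−6=-1≡25 → Z
K(10): 10−6=4 → E
Y(24): 24−6=18 → S
U(20): 20−6=14 → O
N(13): 13−6=7 → H

DPYMYRNHMZESOH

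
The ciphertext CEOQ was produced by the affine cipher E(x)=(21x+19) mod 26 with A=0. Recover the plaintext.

The inverse of 21 mod 26 is 5, since 21·5=105≡1. Apply D(y)=5·(y−19) mod 26:
C(2): 5·(2−19)=-85≡19 → T
E(4): 5·(4−19)=-75≡3 → D
O(14): 5·(14−19)=-25≡1 → B
Q(16): 5·(16−19)=-15≡11 → L

TDBL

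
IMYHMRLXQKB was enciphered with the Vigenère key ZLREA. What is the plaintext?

Repeat the key across the ciphertext: ZLREAZLREAZ
I(8)−Z(25): -17≡9 → J
M(12)−L(11): 1 → B
Y(24)−R(17): 7 → H
H(7)−E(4): 3 → D
M(12)−A(0): 12 → M
R(17)−Z(25): -8≡18 → S
L(11)−L(11): 0 → A
X(23)−R(17): 6 → G
Q(16)−E(4): 12 → M
K(10)−A(0): 10 → K
B(1)−Z(25): -24≡2 → C

JBHDMSAGMKC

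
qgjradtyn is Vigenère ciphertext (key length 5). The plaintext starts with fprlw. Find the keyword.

lrsge

Subtract each crib letter from the matching ciphertext letter (mod 26):
q(16)−f(5)=11 → l
g(6)−p(15)=-9≡17 → r
j(9)−r(17)=-8≡18 → s
r(17)−l(11)=6 → g
a(0)−w(22)=-22≡4 → e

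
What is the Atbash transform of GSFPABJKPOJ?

G(6) → T(19)
S(18) → H(7)
F(5) → U(20)
P(15) → K(10)
A(0) → Z(25)
B(1) → Y(24)
J(9) → Q(16)
K(10) → P(15)
P(15) → K(10)
O(14) → L(11)
J(9) → Q(16)

THUKZYQPKLQ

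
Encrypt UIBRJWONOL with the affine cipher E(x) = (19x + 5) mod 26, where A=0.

VBYQUHLSLG

U(20): 19·20+5=385≡21 → V
I(8): 19·8+5=157≡1 → B
B(1): 19·1+5=24 → Y
R(17): 19·17+5=328≡16 → Q
J(9): 19·9+5=176≡20 → U
W(22): 19·22+5=423≡7 → H
O(14): 19·14+5=271≡11 → L
N(13): 19·13+5=252≡18 → S
O(14): 19·14+5=271≡11 → L
L(11): 19·11+5=214≡6 → G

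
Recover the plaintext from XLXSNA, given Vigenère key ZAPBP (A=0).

YLIRYB

Repeat the key across the ciphertext: ZAPBPZ
X(23)−Z(25): -2≡24 → Y
L(11)−A(0): 11 → L
X(23)−P(15): 8 → I
S(18)−B(1): 17 → R
N(13)−P(15): -2≡24 → Y
A(0)−Z(25): -25≡1 → B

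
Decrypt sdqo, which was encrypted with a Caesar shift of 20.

s(18): 18−20=-2≡24 → y
d(3): 3−20=-17≡9 → j
q(16): 16−20=-4≡22 → w
o(14): 14−20=-6≡20 → u

yjwu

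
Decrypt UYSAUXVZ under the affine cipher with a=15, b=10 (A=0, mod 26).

The inverse of 15 mod 26 is 7, since 15·7=105≡1. Apply D(y)=7·(y−10) mod 26:
U(20): 7·(20−10)=70≡18 → S
Y(24): 7·(24−10)=98≡20 → U
S(18): 7·(18−10)=56≡4 → E
A(0): 7·(0−10)=-70≡8 → I
U(20): 7·(20−10)=70≡18 → S
X(23): 7·(23−10)=91≡13 → N
V(21): 7·(21−10)=77≡25 → Z
Z(25): 7·(25−10)=105≡1 → B

SUEISNZB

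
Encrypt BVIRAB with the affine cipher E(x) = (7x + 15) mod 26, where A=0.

WGTEPW

B(1): 7·1+15=22 → W
V(21): 7·21+15=162≡6 → G
I(8): 7·8+15=71≡19 → T
R(17): 7·17+15=134≡4 → E
A(0): 7·0+15=15 → P
B(1): 7·1+15=22 → W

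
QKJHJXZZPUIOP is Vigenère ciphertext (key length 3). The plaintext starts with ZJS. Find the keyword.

RBR

Subtract each crib letter from the matching ciphertext letter (mod 26):
Q(16)−Z(25)=-9≡17 → R
K(10)−J(9)=1 → B
J(9)−S(18)=-9≡17 → R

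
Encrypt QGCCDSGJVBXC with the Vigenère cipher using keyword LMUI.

BSWKOEARGNRK

Repeat the key across the message: LMUILMUILMUI
Q(16)+L(11): 27≡1 → B
G(6)+M(12): 18 → S
C(2)+U(20): 22 → W
C(2)+I(8): 10 → K
D(3)+L(11): 14 → O
S(18)+M(12): 30≡4 → E
G(6)+U(20): 26≡0 → A
J(9)+I(8): 17 → R
V(21)+L(11): 32≡6 → G
B(1)+M(12): 13 → N
X(23)+U(20): 43≡17 → R
C(2)+I(8): 10 → K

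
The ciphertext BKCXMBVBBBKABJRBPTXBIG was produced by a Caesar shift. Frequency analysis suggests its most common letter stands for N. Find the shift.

The most frequent ciphertext letter is B (appears 8 times).
B is position 1; N is position 13.
Shift = -12≡14.

14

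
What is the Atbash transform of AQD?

A(0) → Z(25)
Q(16) → J(9)
D(3) → W(22)

ZJW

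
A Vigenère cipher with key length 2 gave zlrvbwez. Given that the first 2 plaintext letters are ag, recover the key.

Subtract each crib letter from the matching ciphertext letter (mod 26):
z(25)−a(0)=25 → z
l(11)−g(6)=5 → f

zf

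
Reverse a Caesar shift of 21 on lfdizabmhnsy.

qkinefgrmsxd

l(11): 11−21=-10≡16 → q
f(5): 5−21=-16≡10 → k
d(3): 3−21=-18≡8 → i
i(8): 8−21=-13≡13 → n
z(25): 25−21=4 → e
a(0): 0−21=-21≡5 → f
b(1): 1−21=-20≡6 → g
m(12): 12−21=-9≡17 → r
h(7): 7−21=-14≡12 → m
n(13): 13−21=-8≡18 → s
s(18): 18−21=-3≡23 → x
y(24): 24−21=3 → d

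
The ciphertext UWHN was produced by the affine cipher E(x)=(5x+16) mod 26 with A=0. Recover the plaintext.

GWTP

The inverse of 5 mod 26 is 21, since 5·21=105≡1. Apply D(y)=21·(y−16) mod 26:
U(20): 21·(20−16)=84≡6 → G
W(22): 21·(22−16)=126≡22 → W
H(7): 21·(7−16)=-189≡19 → T
N(13): 21·(13−16)=-63≡15 → P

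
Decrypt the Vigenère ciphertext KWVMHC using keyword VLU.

Repeat the key across the ciphertext: VLUVLU
K(10)−V(21): -11≡15 → P
W(22)−L(11): 11 → L
V(21)−U(20): 1 → B
M(12)−V(21): -9≡17 → R
H(7)−L(11): -4≡22 → W
C(2)−U(20): -18≡8 → I

PLBRWI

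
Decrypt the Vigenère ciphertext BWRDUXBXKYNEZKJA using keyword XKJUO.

EMIJGAROQKQUQQVD

Repeat the key across the ciphertext: XKJUOXKJUOXKJUOX
B(1)−X(23): -22≡4 → E
W(22)−K(10): 12 → M
R(17)−J(9): 8 → I
D(3)−U(20): -17≡9 → J
U(20)−O(14): 6 → G
X(23)−X(23): 0 → A
B(1)−K(10): -9≡17 → R
X(23)−J(9): 14 → O
K(10)−U(20): -10≡16 → Q
Y(24)−O(14): 10 → K
N(13)−X(23): -10≡16 → Q
E(4)−K(10): -6≡20 → U
Z(25)−J(9): 16 → Q
K(10)−U(20): -10≡16 → Q
J(9)−O(14): -5≡21 → V
A(0)−X(23): -23≡3 → D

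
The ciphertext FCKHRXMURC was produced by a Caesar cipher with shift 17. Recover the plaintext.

OLTQAGVDAL

F(5): 5−17=-12≡14 → O
C(2): 2−17=-15≡11 → L
K(10): 10−17=-7≡19 → T
H(7): 7−17=-10≡16 → Q
R(17): 17−17=0 → A
X(23): 23−17=6 → G
M(12): 12−17=-5≡21 → V
U(20): 20−17=3 → D
R(17): 17−17=0 → A
C(2): 2−17=-15≡11 → L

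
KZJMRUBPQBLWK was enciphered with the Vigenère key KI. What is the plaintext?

Repeat the key across the ciphertext: KIKIKIKIKIKIK
K(10)−K(10): 0 → A
Z(25)−I(8): 17 → R
J(9)−K(10): -1≡25 → Z
M(12)−I(8): 4 → E
R(17)−K(10): 7 → H
U(20)−I(8): 12 → M
B(1)−K(10): -9≡17 → R
P(15)−I(8): 7 → H
Q(16)−K(10): 6 → G
B(1)−I(8): -7≡19 → T
L(11)−K(10): 1 → B
W(22)−I(8): 14 → O
K(10)−K(10): 0 → A

ARZEHMRHGTBOA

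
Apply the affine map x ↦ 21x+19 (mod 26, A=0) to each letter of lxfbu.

l(11): 21·11+19=250≡16 → q
x(23): 21·23+19=502≡8 → i
f(5): 21·5+19=124≡20 → u
b(1): 21·1+19=40≡14 → o
u(20): 21·20+19=439≡23 → x

qiuox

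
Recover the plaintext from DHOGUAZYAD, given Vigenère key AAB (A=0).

Repeat the key across the ciphertext: AABAABAABA
D(3)−A(0): 3 → D
H(7)−A(0): 7 → H
O(14)−B(1): 13 → N
G(6)−A(0): 6 → G
U(20)−A(0): 20 → U
A(0)−B(1): -1≡25 → Z
Z(25)−A(0): 25 → Z
Y(24)−A(0): 24 → Y
A(0)−B(1): -1≡25 → Z
D(3)−A(0): 3 → D

DHNGUZZYZD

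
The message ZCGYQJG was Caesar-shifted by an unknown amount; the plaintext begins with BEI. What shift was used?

24

From the crib: Z(25)−B(1)=24, so the shift is 24.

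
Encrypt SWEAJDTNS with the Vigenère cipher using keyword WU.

OQAUFXPHO

Repeat the key across the message: WUWUWUWUW
S(18)+W(22): 40≡14 → O
W(22)+U(20): 42≡16 → Q
E(4)+W(22): 26≡0 → A
A(0)+U(20): 20 → U
J(9)+W(22): 31≡5 → F
D(3)+U(20): 23 → X
T(19)+W(22): 41≡15 → P
N(13)+U(20): 33≡7 → H
S(18)+W(22): 40≡14 → O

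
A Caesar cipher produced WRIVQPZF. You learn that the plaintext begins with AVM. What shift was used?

22

From the crib: W(22)−A(0)=22, so the shift is 22.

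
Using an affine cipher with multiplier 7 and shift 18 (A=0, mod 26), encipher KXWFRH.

K(10): 7·10+18=88≡10 → K
X(23): 7·23+18=179≡23 → X
W(22): 7·22+18=172≡16 → Q
F(5): 7·5+18=53≡1 → B
R(17): 7·17+18=137≡7 → H
H(7): 7·7+18=67≡15 → P

KXQBHP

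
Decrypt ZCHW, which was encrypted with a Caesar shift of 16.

JMRG

Z(25): 25−16=9 → J
C(2): 2−16=-14≡12 → M
H(7): 7−16=-9≡17 → R
W(22): 22−16=6 → G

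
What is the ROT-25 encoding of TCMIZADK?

T(19): 19+25=44≡18 → S
C(2): 2+25=27≡1 → B
M(12): 12+25=37≡11 → L
I(8): 8+25=33≡7 → H
Z(25): 25+25=50≡24 → Y
A(0): 0+25=25 → Z
D(3): 3+25=28≡2 → C
K(10): 10+25=35≡9 → J

SBLHYZCJ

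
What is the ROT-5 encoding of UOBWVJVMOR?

U(20): 20+5=25 → Z
O(14): 14+5=19 → T
B(1): 1+5=6 → G
W(22): 22+5=27≡1 → B
V(21): 21+5=26≡0 → A
J(9): 9+5=14 → O
V(21): 21+5=26≡0 → A
M(12): 12+5=17 → R
O(14): 14+5=19 → T
R(17): 17+5=22 → W

ZTGBAOARTW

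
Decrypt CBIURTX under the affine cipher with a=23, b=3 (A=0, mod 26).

The inverse of 23 mod 26 is 17, since 23·17=391≡1. Apply D(y)=17·(y−3) mod 26:
C(2): 17·(2−3)=-17≡9 → J
B(1): 17·(1−3)=-34≡18 → S
I(8): 17·(8−3)=85≡7 → H
U(20): 17·(20−3)=289≡3 → D
R(17): 17·(17−3)=238≡4 → E
T(19): 17·(19−3)=272≡12 → M
X(23): 17·(23−3)=340≡2 → C

JSHDEMC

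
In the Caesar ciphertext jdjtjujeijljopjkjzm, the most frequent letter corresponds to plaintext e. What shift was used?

5

The most frequent ciphertext letter is j (appears 8 times).
j is position 9; e is position 4.
Shift = 5.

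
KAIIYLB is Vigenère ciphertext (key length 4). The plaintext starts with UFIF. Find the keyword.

QVAD

Subtract each crib letter from the matching ciphertext letter (mod 26):
K(10)−U(20)=-10≡16 → Q
A(0)−F(5)=-5≡21 → V
I(8)−I(8)=0 → A
I(8)−F(5)=3 → D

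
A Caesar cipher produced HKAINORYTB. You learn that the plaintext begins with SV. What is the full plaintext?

From the crib: H(7)−S(18)=-11≡15, so the shift is 15.
Subtract 15 from each ciphertext letter:
H(7): 7−15=-8≡18 → S
K(10): 10−15=-5≡21 → V
A(0): 0−15=-15≡11 → L
I(8): 8−15=-7≡19 → T
N(13): 13−15=-2≡24 → Y
O(14): 14−15=-1≡25 → Z
R(17): 17−15=2 → C
Y(24): 24−15=9 → J
T(19): 19−15=4 → E
B(1): 1−15=-14≡12 → M

SVLTYZCJEM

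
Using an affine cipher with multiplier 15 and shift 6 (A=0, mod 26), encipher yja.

y(24): 15·24+6=366≡2 → c
j(9): 15·9+6=141≡11 → l
a(0): 15·0+6=6 → g

clg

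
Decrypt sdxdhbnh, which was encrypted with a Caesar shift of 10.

s(18): 18−10=8 → i
d(3): 3−10=-7≡19 → t
x(23): 23−10=13 → n
d(3): 3−10=-7≡19 → t
h(7): 7−10=-3≡23 → x
b(1): 1−10=-9≡17 → r
n(13): 13−10=3 → d
h(7): 7−10=-3≡23 → x

itntxrdx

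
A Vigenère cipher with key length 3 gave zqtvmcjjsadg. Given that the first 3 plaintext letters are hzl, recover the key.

sri

Subtract each crib letter from the matching ciphertext letter (mod 26):
z(25)−h(7)=18 → s
q(16)−z(25)=-9≡17 → r
t(19)−l(11)=8 → i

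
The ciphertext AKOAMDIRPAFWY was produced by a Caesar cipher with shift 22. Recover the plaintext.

EOSEQHMVTEJAC

A(0): 0−22=-22≡4 → E
K(10): 10−22=-12≡14 → O
O(14): 14−22=-8≡18 → S
A(0): 0−22=-22≡4 → E
M(12): 12−22=-10≡16 → Q
D(3): 3−22=-19≡7 → H
I(8): 8−22=-14≡12 → M
R(17): 17−22=-5≡21 → V
P(15): 15−22=-7≡19 → T
A(0): 0−22=-22≡4 → E
F(5): 5−22=-17≡9 → J
W(22): 22−22=0 → A
Y(24): 24−22=2 → C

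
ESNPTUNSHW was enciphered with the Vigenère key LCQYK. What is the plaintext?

TQXRJJLCJM

Repeat the key across the ciphertext: LCQYKLCQYK
E(4)−L(11): -7≡19 → T
S(18)−C(2): 16 → Q
N(13)−Q(16): -3≡23 → X
P(15)−Y(24): -9≡17 → R
T(19)−K(10): 9 → J
U(20)−L(11): 9 → J
N(13)−C(2): 11 → L
S(18)−Q(16): 2 → C
H(7)−Y(24): -17≡9 → J
W(22)−K(10): 12 → M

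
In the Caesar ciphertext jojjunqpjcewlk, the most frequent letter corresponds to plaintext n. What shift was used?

22

The most frequent ciphertext letter is j (appears 4 times).
j is position 9; n is position 13.
Shift = -4≡22.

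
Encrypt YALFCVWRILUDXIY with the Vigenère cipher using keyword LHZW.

JHKBNCVNTSTZIPX

Repeat the key across the message: LHZWLHZWLHZWLHZ
Y(24)+L(11): 35≡9 → J
A(0)+H(7): 7 → H
L(11)+Z(25): 36≡10 → K
F(5)+W(22): 27≡1 → B
C(2)+L(11): 13 → N
V(21)+H(7): 28≡2 → C
W(22)+Z(25): 47≡21 → V
R(17)+W(22): 39≡13 → N
I(8)+L(11): 19 → T
L(11)+H(7): 18 → S
U(20)+Z(25): 45≡19 → T
D(3)+W(22): 25 → Z
X(23)+L(11): 34≡8 → I
I(8)+H(7): 15 → P
Y(24)+Z(25): 49≡23 → X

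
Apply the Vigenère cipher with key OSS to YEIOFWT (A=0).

Repeat the key across the message: OSSOSSO
Y(24)+O(14): 38≡12 → M
E(4)+S(18): 22 → W
I(8)+S(18): 26≡0 → A
O(14)+O(14): 28≡2 → C
F(5)+S(18): 23 → X
W(22)+S(18): 40≡14 → O
T(19)+O(14): 33≡7 → H

MWACXOH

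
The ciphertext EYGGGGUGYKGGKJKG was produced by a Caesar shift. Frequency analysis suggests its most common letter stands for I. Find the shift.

The most frequent ciphertext letter is G (appears 8 times).
G is position 6; I is position 8.
Shift = -2≡24.

24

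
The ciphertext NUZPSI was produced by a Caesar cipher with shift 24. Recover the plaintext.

N(13): 13−24=-11≡15 → P
U(20): 20−24=-4≡22 → W
Z(25): 25−24=1 → B
P(15): 15−24=-9≡17 → R
S(18): 18−24=-6≡20 → U
I(8): 8−24=-16≡10 → K

PWBRUK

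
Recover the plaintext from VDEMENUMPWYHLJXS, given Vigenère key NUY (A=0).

Repeat the key across the ciphertext: NUYNUYNUYNUYNUYN
V(21)−N(13): 8 → I
D(3)−U(20): -17≡9 → J
E(4)−Y(24): -20≡6 → G
M(12)−N(13): -1≡25 → Z
E(4)−U(20): -16≡10 → K
N(13)−Y(24): -11≡15 → P
U(20)−N(13): 7 → H
M(12)−U(20): -8≡18 → S
P(15)−Y(24): -9≡17 → R
W(22)−N(13): 9 → J
Y(24)−U(20): 4 → E
H(7)−Y(24): -17≡9 → J
L(11)−N(13): -2≡24 → Y
J(9)−U(20): -11≡15 → P
X(23)−Y(24): -1≡25 → Z
S(18)−N(13): 5 → F

IJGZKPHSRJEJYPZF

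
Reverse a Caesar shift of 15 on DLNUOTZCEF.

OWYFZEKNPQ

D(3): 3−15=-12≡14 → O
L(11): 11−15=-4≡22 → W
N(13): 13−15=-2≡24 → Y
U(20): 20−15=5 → F
O(14): 14−15=-1≡25 → Z
T(19): 19−15=4 → E
Z(25): 25−15=10 → K
C(2): 2−15=-13≡13 → N
E(4): 4−15=-11≡15 → P
F(5): 5−15=-10≡16 → Q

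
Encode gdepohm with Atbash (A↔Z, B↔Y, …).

twvklsn

g(6) → t(19)
d(3) → w(22)
e(4) → v(21)
p(15) → k(10)
o(14) → l(11)
h(7) → s(18)
m(12) → n(13)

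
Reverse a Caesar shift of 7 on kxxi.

k(10): 10−7=3 → d
x(23): 23−7=16 → q
x(23): 23−7=16 → q
i(8): 8−7=1 → b

dqqb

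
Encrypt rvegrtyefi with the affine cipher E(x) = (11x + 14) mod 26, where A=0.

r(17): 11·17+14=201≡19 → t
v(21): 11·21+14=245≡11 → l
e(4): 11·4+14=58≡6 → g
g(6): 11·6+14=80≡2 → c
r(17): 11·17+14=201≡19 → t
t(19): 11·19+14=223≡15 → p
y(24): 11·24+14=278≡18 → s
e(4): 11·4+14=58≡6 → g
f(5): 11·5+14=69≡17 → r
i(8): 11·8+14=102≡24 → y

tlgctpsgry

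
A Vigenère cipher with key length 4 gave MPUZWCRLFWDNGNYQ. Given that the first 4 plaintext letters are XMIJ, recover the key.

Subtract each crib letter from the matching ciphertext letter (mod 26):
M(12)−X(23)=-11≡15 → P
P(15)−M(12)=3 → D
U(20)−I(8)=12 → M
Z(25)−J(9)=16 → Q

PDMQ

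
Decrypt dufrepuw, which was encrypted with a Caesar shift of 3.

d(3): 3−3=0 → a
u(20): 20−3=17 → r
f(5): 5−3=2 → c
r(17): 17−3=14 → o
e(4): 4−3=1 → b
p(15): 15−3=12 → m
u(20): 20−3=17 → r
w(22): 22−3=19 → t

arcobmrt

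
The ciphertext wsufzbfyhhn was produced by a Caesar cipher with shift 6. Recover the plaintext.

w(22): 22−6=16 → q
s(18): 18−6=12 → m
u(20): 20−6=14 → o
f(5): 5−6=-1≡25 → z
z(25): 25−6=19 → t
b(1): 1−6=-5≡21 → v
f(5): 5−6=-1≡25 → z
y(24): 24−6=18 → s
h(7): 7−6=1 → b
h(7): 7−6=1 → b
n(13): 13−6=7 → h

qmoztvzsbbh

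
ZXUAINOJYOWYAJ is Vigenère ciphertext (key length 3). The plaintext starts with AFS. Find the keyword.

ZSC

Subtract each crib letter from the matching ciphertext letter (mod 26):
Z(25)−A(0)=25 → Z
X(23)−F(5)=18 → S
U(20)−S(18)=2 → C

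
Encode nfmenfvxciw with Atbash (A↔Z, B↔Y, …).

n(13) → m(12)
f(5) → u(20)
m(12) → n(13)
e(4) → v(21)
n(13) → m(12)
f(5) → u(20)
v(21) → e(4)
x(23) → c(2)
c(2) → x(23)
i(8) → r(17)
w(22) → d(3)

munvmuecxrd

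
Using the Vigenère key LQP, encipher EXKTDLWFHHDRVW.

Repeat the key across the message: LQPLQPLQPLQPLQ
E(4)+L(11): 15 → P
X(23)+Q(16): 39≡13 → N
K(10)+P(15): 25 → Z
T(19)+L(11): 30≡4 → E
D(3)+Q(16): 19 → T
L(11)+P(15): 26≡0 → A
W(22)+L(11): 33≡7 → H
F(5)+Q(16): 21 → V
H(7)+P(15): 22 → W
H(7)+L(11): 18 → S
D(3)+Q(16): 19 → T
R(17)+P(15): 32≡6 → G
V(21)+L(11): 32≡6 → G
W(22)+Q(16): 38≡12 → M

PNZETAHVWSTGGM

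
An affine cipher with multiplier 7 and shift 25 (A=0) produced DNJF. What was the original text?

The inverse of 7 mod 26 is 15, since 7·15=105≡1. Apply D(y)=15·(y−25) mod 26:
D(3): 15·(3−25)=-330≡8 → I
N(13): 15·(13−25)=-180≡2 → C
J(9): 15·(9−25)=-240≡20 → U
F(5): 15·(5−25)=-300≡12 → M

ICUM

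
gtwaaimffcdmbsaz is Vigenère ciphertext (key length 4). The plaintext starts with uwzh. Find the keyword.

Subtract each crib letter from the matching ciphertext letter (mod 26):
g(6)−u(20)=-14≡12 → m
t(19)−w(22)=-3≡23 → x
w(22)−z(25)=-3≡23 → x
a(0)−h(7)=-7≡19 → t

mxxt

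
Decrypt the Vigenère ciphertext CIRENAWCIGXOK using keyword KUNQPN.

Repeat the key across the ciphertext: KUNQPNKUNQPNK
C(2)−K(10): -8≡18 → S
I(8)−U(20): -12≡14 → O
R(17)−N(13): 4 → E
E(4)−Q(16): -12≡14 → O
N(13)−P(15): -2≡24 → Y
A(0)−N(13): -13≡13 → N
W(22)−K(10): 12 → M
C(2)−U(20): -18≡8 → I
I(8)−N(13): -5≡21 → V
G(6)−Q(16): -10≡16 → Q
X(23)−P(15): 8 → I
O(14)−N(13): 1 → B
K(10)−K(10): 0 → A

SOEOYNMIVQIBA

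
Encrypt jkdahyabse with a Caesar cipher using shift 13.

wxqnulnofr

j(9): 9+13=22 → w
k(10): 10+13=23 → x
d(3): 3+13=16 → q
a(0): 0+13=13 → n
h(7): 7+13=20 → u
y(24): 24+13=37≡11 → l
a(0): 0+13=13 → n
b(1): 1+13=14 → o
s(18): 18+13=31≡5 → f
e(4): 4+13=17 → r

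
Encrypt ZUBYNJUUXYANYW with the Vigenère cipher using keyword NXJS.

Repeat the key across the message: NXJSNXJSNXJSNX
Z(25)+N(13): 38≡12 → M
U(20)+X(23): 43≡17 → R
B(1)+J(9): 10 → K
Y(24)+S(18): 42≡16 → Q
N(13)+N(13): 26≡0 → A
J(9)+X(23): 32≡6 → G
U(20)+J(9): 29≡3 → D
U(20)+S(18): 38≡12 → M
X(23)+N(13): 36≡10 → K
Y(24)+X(23): 47≡21 → V
A(0)+J(9): 9 → J
N(13)+S(18): 31≡5 → F
Y(24)+N(13): 37≡11 → L
W(22)+X(23): 45≡19 → T

MRKQAGDMKVJFLT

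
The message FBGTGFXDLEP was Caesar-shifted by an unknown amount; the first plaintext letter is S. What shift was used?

From the crib: F(5)−S(18)=-13≡13, so the shift is 13.

13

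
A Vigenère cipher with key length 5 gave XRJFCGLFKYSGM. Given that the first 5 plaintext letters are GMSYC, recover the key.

Subtract each crib letter from the matching ciphertext letter (mod 26):
X(23)−G(6)=17 → R
R(17)−M(12)=5 → F
J(9)−S(18)=-9≡17 → R
F(5)−Y(24)=-19≡7 → H
C(2)−C(2)=0 → A

RFRHA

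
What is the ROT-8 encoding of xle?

x(23): 23+8=31≡5 → f
l(11): 11+8=19 → t
e(4): 4+8=12 → m

ftm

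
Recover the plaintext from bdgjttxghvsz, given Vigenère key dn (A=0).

yqdwqguteipm

Repeat the key across the ciphertext: dndndndndndn
b(1)−d(3): -2≡24 → y
d(3)−n(13): -10≡16 → q
g(6)−d(3): 3 → d
j(9)−n(13): -4≡22 → w
t(19)−d(3): 16 → q
t(19)−n(13): 6 → g
x(23)−d(3): 20 → u
g(6)−n(13): -7≡19 → t
h(7)−d(3): 4 → e
v(21)−n(13): 8 → i
s(18)−d(3): 15 → p
z(25)−n(13): 12 → m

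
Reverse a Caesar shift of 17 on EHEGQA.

E(4): 4−17=-13≡13 → N
H(7): 7−17=-10≡16 → Q
E(4): 4−17=-13≡13 → N
G(6): 6−17=-11≡15 → P
Q(16): 16−17=-1≡25 → Z
A(0): 0−17=-17≡9 → J

NQNPZJ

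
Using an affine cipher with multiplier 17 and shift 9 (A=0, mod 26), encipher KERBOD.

K(10): 17·10+9=179≡23 → X
E(4): 17·4+9=77≡25 → Z
R(17): 17·17+9=298≡12 → M
B(1): 17·1+9=26≡0 → A
O(14): 17·14+9=247≡13 → N
D(3): 17·3+9=60≡8 → I

XZMANI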